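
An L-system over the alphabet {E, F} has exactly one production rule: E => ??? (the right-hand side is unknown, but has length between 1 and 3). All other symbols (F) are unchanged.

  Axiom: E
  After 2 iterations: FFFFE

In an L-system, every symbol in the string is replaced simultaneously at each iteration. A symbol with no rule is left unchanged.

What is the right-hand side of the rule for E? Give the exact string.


Answer: FFE

Derivation:
Trying E => FFE:
  Step 0: E
  Step 1: FFE
  Step 2: FFFFE
Matches the given result.


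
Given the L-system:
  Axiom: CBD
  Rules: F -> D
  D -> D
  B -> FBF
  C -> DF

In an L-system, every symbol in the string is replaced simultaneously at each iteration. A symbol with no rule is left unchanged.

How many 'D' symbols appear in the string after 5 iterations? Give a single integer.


Step 0: CBD  (1 'D')
Step 1: DFFBFD  (2 'D')
Step 2: DDDFBFDD  (5 'D')
Step 3: DDDDFBFDDD  (7 'D')
Step 4: DDDDDFBFDDDD  (9 'D')
Step 5: DDDDDDFBFDDDDD  (11 'D')

Answer: 11


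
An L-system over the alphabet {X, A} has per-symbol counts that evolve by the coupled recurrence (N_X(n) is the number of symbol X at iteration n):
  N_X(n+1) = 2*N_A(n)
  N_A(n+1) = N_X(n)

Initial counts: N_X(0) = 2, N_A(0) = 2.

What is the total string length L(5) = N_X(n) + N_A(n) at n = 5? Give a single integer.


Step 0: N_X=2, N_A=2, L=4
Step 1: N_X=4, N_A=2, L=6
Step 2: N_X=4, N_A=4, L=8
Step 3: N_X=8, N_A=4, L=12
Step 4: N_X=8, N_A=8, L=16
Step 5: N_X=16, N_A=8, L=24

Answer: 24


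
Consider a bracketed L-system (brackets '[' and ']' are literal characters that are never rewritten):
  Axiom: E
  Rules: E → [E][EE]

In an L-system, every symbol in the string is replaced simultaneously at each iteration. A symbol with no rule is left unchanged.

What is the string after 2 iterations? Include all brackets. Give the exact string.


Answer: [[E][EE]][[E][EE][E][EE]]

Derivation:
Step 0: E
Step 1: [E][EE]
Step 2: [[E][EE]][[E][EE][E][EE]]


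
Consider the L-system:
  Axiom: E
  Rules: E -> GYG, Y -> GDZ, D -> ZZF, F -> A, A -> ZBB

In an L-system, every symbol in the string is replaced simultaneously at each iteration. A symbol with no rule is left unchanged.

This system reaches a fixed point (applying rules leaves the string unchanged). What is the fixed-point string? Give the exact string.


Answer: GGZZZBBZG

Derivation:
Step 0: E
Step 1: GYG
Step 2: GGDZG
Step 3: GGZZFZG
Step 4: GGZZAZG
Step 5: GGZZZBBZG
Step 6: GGZZZBBZG  (unchanged — fixed point at step 5)


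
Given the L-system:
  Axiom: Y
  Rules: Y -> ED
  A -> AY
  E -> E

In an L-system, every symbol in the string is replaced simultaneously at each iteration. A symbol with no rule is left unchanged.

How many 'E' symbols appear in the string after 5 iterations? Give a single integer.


Answer: 1

Derivation:
Step 0: Y  (0 'E')
Step 1: ED  (1 'E')
Step 2: ED  (1 'E')
Step 3: ED  (1 'E')
Step 4: ED  (1 'E')
Step 5: ED  (1 'E')


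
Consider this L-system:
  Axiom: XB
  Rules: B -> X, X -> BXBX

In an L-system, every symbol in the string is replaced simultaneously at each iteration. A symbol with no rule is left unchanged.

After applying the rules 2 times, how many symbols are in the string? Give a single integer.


Answer: 14

Derivation:
Step 0: length = 2
Step 1: length = 5
Step 2: length = 14


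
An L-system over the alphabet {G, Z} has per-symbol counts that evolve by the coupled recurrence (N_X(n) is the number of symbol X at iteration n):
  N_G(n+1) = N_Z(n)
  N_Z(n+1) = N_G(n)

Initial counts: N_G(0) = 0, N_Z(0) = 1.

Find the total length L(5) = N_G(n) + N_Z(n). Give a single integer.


Step 0: N_G=0, N_Z=1, L=1
Step 1: N_G=1, N_Z=0, L=1
Step 2: N_G=0, N_Z=1, L=1
Step 3: N_G=1, N_Z=0, L=1
Step 4: N_G=0, N_Z=1, L=1
Step 5: N_G=1, N_Z=0, L=1

Answer: 1


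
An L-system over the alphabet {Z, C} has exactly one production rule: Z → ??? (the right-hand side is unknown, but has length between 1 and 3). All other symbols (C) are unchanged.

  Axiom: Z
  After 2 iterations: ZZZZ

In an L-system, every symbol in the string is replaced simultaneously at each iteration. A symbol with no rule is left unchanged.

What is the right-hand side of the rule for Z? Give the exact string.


Trying Z → ZZ:
  Step 0: Z
  Step 1: ZZ
  Step 2: ZZZZ
Matches the given result.

Answer: ZZ


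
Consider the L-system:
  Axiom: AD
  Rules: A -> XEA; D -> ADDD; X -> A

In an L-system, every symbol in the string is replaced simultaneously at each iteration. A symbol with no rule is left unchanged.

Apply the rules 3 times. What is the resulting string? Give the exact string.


Answer: XEAEAEXEAAEXEAXEAADDDADDDADDDXEAADDDADDDADDDXEAADDDADDDADDD

Derivation:
Step 0: AD
Step 1: XEAADDD
Step 2: AEXEAXEAADDDADDDADDD
Step 3: XEAEAEXEAAEXEAXEAADDDADDDADDDXEAADDDADDDADDDXEAADDDADDDADDD


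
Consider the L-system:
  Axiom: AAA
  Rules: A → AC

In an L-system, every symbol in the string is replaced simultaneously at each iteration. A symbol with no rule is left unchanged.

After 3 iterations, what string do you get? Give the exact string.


Step 0: AAA
Step 1: ACACAC
Step 2: ACCACCACC
Step 3: ACCCACCCACCC

Answer: ACCCACCCACCC


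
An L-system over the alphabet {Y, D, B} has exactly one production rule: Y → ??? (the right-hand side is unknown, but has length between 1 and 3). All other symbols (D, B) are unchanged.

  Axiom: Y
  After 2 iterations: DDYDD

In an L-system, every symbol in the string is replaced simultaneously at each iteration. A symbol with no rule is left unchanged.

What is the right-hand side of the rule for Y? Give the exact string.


Trying Y → DYD:
  Step 0: Y
  Step 1: DYD
  Step 2: DDYDD
Matches the given result.

Answer: DYD


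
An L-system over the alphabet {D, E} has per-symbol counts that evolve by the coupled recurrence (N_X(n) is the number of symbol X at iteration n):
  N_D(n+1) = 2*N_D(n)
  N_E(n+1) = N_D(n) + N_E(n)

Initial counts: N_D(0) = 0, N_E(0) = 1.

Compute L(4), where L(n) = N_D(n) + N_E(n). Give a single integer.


Answer: 1

Derivation:
Step 0: N_D=0, N_E=1, L=1
Step 1: N_D=0, N_E=1, L=1
Step 2: N_D=0, N_E=1, L=1
Step 3: N_D=0, N_E=1, L=1
Step 4: N_D=0, N_E=1, L=1


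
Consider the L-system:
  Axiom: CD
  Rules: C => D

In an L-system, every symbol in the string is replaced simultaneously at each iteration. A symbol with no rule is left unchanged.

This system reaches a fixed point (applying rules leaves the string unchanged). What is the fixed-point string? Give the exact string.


Step 0: CD
Step 1: DD
Step 2: DD  (unchanged — fixed point at step 1)

Answer: DD


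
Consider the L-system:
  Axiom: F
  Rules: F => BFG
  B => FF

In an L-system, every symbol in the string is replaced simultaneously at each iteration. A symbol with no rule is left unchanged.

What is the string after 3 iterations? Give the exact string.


Step 0: F
Step 1: BFG
Step 2: FFBFGG
Step 3: BFGBFGFFBFGGG

Answer: BFGBFGFFBFGGG


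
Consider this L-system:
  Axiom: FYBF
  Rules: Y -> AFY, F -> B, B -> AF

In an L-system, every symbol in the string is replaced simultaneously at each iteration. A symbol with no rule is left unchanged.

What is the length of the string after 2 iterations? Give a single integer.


Step 0: length = 4
Step 1: length = 7
Step 2: length = 11

Answer: 11


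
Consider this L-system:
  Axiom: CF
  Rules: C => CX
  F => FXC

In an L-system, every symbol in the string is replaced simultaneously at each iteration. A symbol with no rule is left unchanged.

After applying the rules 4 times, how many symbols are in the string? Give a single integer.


Step 0: length = 2
Step 1: length = 5
Step 2: length = 9
Step 3: length = 14
Step 4: length = 20

Answer: 20


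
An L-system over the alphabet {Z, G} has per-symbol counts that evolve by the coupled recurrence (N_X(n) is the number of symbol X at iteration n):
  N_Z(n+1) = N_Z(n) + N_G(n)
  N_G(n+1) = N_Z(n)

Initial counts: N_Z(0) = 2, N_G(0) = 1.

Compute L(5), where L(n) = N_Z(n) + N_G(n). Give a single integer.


Step 0: N_Z=2, N_G=1, L=3
Step 1: N_Z=3, N_G=2, L=5
Step 2: N_Z=5, N_G=3, L=8
Step 3: N_Z=8, N_G=5, L=13
Step 4: N_Z=13, N_G=8, L=21
Step 5: N_Z=21, N_G=13, L=34

Answer: 34


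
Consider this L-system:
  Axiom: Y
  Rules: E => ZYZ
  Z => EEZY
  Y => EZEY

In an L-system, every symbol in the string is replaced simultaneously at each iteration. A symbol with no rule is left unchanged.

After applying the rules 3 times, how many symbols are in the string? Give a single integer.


Step 0: length = 1
Step 1: length = 4
Step 2: length = 14
Step 3: length = 52

Answer: 52


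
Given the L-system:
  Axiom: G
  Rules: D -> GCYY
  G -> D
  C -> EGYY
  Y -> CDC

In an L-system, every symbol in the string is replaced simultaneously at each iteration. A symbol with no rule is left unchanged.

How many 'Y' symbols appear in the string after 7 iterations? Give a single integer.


Answer: 182

Derivation:
Step 0: G  (0 'Y')
Step 1: D  (0 'Y')
Step 2: GCYY  (2 'Y')
Step 3: DEGYYCDCCDC  (2 'Y')
Step 4: GCYYEDCDCCDCEGYYGCYYEGYYEGYYGCYYEGYY  (14 'Y')
Step 5: DEGYYCDCCDCEGCYYEGYYGCYYEGYYEGYYGCYYEGYYEDCDCCDCDEGYYCDCCDCEDCDCCDCEDCDCCDCDEGYYCDCCDCEDCDCCDC  (20 'Y')
Step 6: GCYYEDCDCCDCEGYYGCYYEGYYEGYYGCYYEGYYEDEGYYCDCCDCEDCDCCDCDEGYYCDCCDCEDCDCCDCEDCDCCDCDEGYYCDCCDCEDCDCCDCEGCYYEGYYGCYYEGYYEGYYGCYYEGYYGCYYEDCDCCDCEGYYGCYYEGYYEGYYGCYYEGYYEGCYYEGYYGCYYEGYYEGYYGCYYEGYYEGCYYEGYYGCYYEGYYEGYYGCYYEGYYGCYYEDCDCCDCEGYYGCYYEGYYEGYYGCYYEGYYEGCYYEGYYGCYYEGYYEGYYGCYYEGYY  (104 'Y')
Step 7: DEGYYCDCCDCEGCYYEGYYGCYYEGYYEGYYGCYYEGYYEDCDCCDCDEGYYCDCCDCEDCDCCDCEDCDCCDCDEGYYCDCCDCEDCDCCDCEGCYYEDCDCCDCEGYYGCYYEGYYEGYYGCYYEGYYEGCYYEGYYGCYYEGYYEGYYGCYYEGYYGCYYEDCDCCDCEGYYGCYYEGYYEGYYGCYYEGYYEGCYYEGYYGCYYEGYYEGYYGCYYEGYYEGCYYEGYYGCYYEGYYEGYYGCYYEGYYGCYYEDCDCCDCEGYYGCYYEGYYEGYYGCYYEGYYEGCYYEGYYGCYYEGYYEGYYGCYYEGYYEDEGYYCDCCDCEDCDCCDCDEGYYCDCCDCEDCDCCDCEDCDCCDCDEGYYCDCCDCEDCDCCDCDEGYYCDCCDCEGCYYEGYYGCYYEGYYEGYYGCYYEGYYEDCDCCDCDEGYYCDCCDCEDCDCCDCEDCDCCDCDEGYYCDCCDCEDCDCCDCEDEGYYCDCCDCEDCDCCDCDEGYYCDCCDCEDCDCCDCEDCDCCDCDEGYYCDCCDCEDCDCCDCEDEGYYCDCCDCEDCDCCDCDEGYYCDCCDCEDCDCCDCEDCDCCDCDEGYYCDCCDCEDCDCCDCDEGYYCDCCDCEGCYYEGYYGCYYEGYYEGYYGCYYEGYYEDCDCCDCDEGYYCDCCDCEDCDCCDCEDCDCCDCDEGYYCDCCDCEDCDCCDCEDEGYYCDCCDCEDCDCCDCDEGYYCDCCDCEDCDCCDCEDCDCCDCDEGYYCDCCDCEDCDCCDC  (182 'Y')


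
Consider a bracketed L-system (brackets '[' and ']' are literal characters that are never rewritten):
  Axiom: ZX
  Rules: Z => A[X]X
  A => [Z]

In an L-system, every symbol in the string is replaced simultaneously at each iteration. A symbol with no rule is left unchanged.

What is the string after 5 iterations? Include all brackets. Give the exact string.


Answer: [[A[X]X][X]X][X]XX

Derivation:
Step 0: ZX
Step 1: A[X]XX
Step 2: [Z][X]XX
Step 3: [A[X]X][X]XX
Step 4: [[Z][X]X][X]XX
Step 5: [[A[X]X][X]X][X]XX


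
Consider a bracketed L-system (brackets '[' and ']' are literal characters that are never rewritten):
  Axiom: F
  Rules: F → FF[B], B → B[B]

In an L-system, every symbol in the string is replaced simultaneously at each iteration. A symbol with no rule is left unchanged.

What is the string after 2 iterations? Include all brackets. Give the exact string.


Answer: FF[B]FF[B][B[B]]

Derivation:
Step 0: F
Step 1: FF[B]
Step 2: FF[B]FF[B][B[B]]


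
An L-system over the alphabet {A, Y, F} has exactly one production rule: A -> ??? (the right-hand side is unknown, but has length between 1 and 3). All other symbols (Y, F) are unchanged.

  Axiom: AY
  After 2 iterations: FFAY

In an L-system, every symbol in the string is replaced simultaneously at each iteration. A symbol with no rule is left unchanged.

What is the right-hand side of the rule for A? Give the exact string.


Answer: FA

Derivation:
Trying A -> FA:
  Step 0: AY
  Step 1: FAY
  Step 2: FFAY
Matches the given result.


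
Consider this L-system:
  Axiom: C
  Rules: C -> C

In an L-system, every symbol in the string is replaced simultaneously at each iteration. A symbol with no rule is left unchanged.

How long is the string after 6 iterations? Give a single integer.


Step 0: length = 1
Step 1: length = 1
Step 2: length = 1
Step 3: length = 1
Step 4: length = 1
Step 5: length = 1
Step 6: length = 1

Answer: 1


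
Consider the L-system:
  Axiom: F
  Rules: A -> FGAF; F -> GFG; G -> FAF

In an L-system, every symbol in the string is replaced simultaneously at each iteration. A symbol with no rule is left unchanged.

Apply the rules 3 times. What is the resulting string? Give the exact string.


Answer: GFGFGAFGFGFAFGFGFAFGFGFGAFGFG

Derivation:
Step 0: F
Step 1: GFG
Step 2: FAFGFGFAF
Step 3: GFGFGAFGFGFAFGFGFAFGFGFGAFGFG


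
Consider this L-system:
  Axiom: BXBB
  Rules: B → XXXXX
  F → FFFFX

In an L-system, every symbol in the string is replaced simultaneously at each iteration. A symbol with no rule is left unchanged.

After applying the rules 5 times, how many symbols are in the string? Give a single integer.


Answer: 16

Derivation:
Step 0: length = 4
Step 1: length = 16
Step 2: length = 16
Step 3: length = 16
Step 4: length = 16
Step 5: length = 16


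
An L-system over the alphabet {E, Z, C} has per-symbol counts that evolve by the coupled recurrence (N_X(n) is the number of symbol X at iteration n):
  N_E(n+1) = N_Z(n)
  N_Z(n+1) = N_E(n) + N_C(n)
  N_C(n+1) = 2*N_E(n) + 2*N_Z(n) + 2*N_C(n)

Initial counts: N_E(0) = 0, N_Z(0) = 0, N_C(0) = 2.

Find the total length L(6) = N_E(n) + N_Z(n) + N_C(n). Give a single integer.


Answer: 1458

Derivation:
Step 0: N_E=0, N_Z=0, N_C=2, L=2
Step 1: N_E=0, N_Z=2, N_C=4, L=6
Step 2: N_E=2, N_Z=4, N_C=12, L=18
Step 3: N_E=4, N_Z=14, N_C=36, L=54
Step 4: N_E=14, N_Z=40, N_C=108, L=162
Step 5: N_E=40, N_Z=122, N_C=324, L=486
Step 6: N_E=122, N_Z=364, N_C=972, L=1458


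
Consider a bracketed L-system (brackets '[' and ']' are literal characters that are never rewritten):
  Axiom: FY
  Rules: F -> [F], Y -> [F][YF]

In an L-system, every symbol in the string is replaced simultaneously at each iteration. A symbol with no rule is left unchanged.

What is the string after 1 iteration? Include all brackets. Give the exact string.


Answer: [F][F][YF]

Derivation:
Step 0: FY
Step 1: [F][F][YF]


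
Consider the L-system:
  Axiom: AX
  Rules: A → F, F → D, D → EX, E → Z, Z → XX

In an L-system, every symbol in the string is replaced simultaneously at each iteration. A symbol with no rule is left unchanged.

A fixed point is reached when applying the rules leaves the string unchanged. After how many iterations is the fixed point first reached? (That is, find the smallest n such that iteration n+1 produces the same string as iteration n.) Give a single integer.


Step 0: AX
Step 1: FX
Step 2: DX
Step 3: EXX
Step 4: ZXX
Step 5: XXXX
Step 6: XXXX  (unchanged — fixed point at step 5)

Answer: 5


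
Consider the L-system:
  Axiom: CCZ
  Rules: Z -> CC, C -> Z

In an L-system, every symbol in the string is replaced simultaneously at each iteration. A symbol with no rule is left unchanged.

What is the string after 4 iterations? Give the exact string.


Step 0: CCZ
Step 1: ZZCC
Step 2: CCCCZZ
Step 3: ZZZZCCCC
Step 4: CCCCCCCCZZZZ

Answer: CCCCCCCCZZZZ


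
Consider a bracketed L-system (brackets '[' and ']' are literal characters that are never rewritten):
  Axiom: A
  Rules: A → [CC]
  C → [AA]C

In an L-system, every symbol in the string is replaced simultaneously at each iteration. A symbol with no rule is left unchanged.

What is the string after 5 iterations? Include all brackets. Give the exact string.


Step 0: A
Step 1: [CC]
Step 2: [[AA]C[AA]C]
Step 3: [[[CC][CC]][AA]C[[CC][CC]][AA]C]
Step 4: [[[[AA]C[AA]C][[AA]C[AA]C]][[CC][CC]][AA]C[[[AA]C[AA]C][[AA]C[AA]C]][[CC][CC]][AA]C]
Step 5: [[[[[CC][CC]][AA]C[[CC][CC]][AA]C][[[CC][CC]][AA]C[[CC][CC]][AA]C]][[[AA]C[AA]C][[AA]C[AA]C]][[CC][CC]][AA]C[[[[CC][CC]][AA]C[[CC][CC]][AA]C][[[CC][CC]][AA]C[[CC][CC]][AA]C]][[[AA]C[AA]C][[AA]C[AA]C]][[CC][CC]][AA]C]

Answer: [[[[[CC][CC]][AA]C[[CC][CC]][AA]C][[[CC][CC]][AA]C[[CC][CC]][AA]C]][[[AA]C[AA]C][[AA]C[AA]C]][[CC][CC]][AA]C[[[[CC][CC]][AA]C[[CC][CC]][AA]C][[[CC][CC]][AA]C[[CC][CC]][AA]C]][[[AA]C[AA]C][[AA]C[AA]C]][[CC][CC]][AA]C]


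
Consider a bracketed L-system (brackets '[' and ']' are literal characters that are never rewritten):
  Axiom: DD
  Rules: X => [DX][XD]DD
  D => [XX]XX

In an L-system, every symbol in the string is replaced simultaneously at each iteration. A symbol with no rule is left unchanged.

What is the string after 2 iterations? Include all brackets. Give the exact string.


Answer: [[DX][XD]DD[DX][XD]DD][DX][XD]DD[DX][XD]DD[[DX][XD]DD[DX][XD]DD][DX][XD]DD[DX][XD]DD

Derivation:
Step 0: DD
Step 1: [XX]XX[XX]XX
Step 2: [[DX][XD]DD[DX][XD]DD][DX][XD]DD[DX][XD]DD[[DX][XD]DD[DX][XD]DD][DX][XD]DD[DX][XD]DD


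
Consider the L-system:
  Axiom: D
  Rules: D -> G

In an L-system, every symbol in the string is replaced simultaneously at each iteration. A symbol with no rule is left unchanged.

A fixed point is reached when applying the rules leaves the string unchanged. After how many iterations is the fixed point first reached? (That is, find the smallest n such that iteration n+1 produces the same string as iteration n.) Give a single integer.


Answer: 1

Derivation:
Step 0: D
Step 1: G
Step 2: G  (unchanged — fixed point at step 1)


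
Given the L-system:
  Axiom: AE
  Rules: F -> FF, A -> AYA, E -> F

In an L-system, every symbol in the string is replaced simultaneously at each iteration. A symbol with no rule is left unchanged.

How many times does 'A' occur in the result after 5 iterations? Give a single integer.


Step 0: AE  (1 'A')
Step 1: AYAF  (2 'A')
Step 2: AYAYAYAFF  (4 'A')
Step 3: AYAYAYAYAYAYAYAFFFF  (8 'A')
Step 4: AYAYAYAYAYAYAYAYAYAYAYAYAYAYAYAFFFFFFFF  (16 'A')
Step 5: AYAYAYAYAYAYAYAYAYAYAYAYAYAYAYAYAYAYAYAYAYAYAYAYAYAYAYAYAYAYAYAFFFFFFFFFFFFFFFF  (32 'A')

Answer: 32


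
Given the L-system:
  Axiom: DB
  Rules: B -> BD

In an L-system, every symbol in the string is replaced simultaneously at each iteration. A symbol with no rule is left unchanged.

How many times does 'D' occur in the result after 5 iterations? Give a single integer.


Answer: 6

Derivation:
Step 0: DB  (1 'D')
Step 1: DBD  (2 'D')
Step 2: DBDD  (3 'D')
Step 3: DBDDD  (4 'D')
Step 4: DBDDDD  (5 'D')
Step 5: DBDDDDD  (6 'D')


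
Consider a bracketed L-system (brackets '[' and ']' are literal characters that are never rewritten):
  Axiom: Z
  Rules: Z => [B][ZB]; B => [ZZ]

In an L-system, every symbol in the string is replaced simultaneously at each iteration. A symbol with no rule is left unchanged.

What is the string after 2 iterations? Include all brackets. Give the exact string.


Answer: [[ZZ]][[B][ZB][ZZ]]

Derivation:
Step 0: Z
Step 1: [B][ZB]
Step 2: [[ZZ]][[B][ZB][ZZ]]


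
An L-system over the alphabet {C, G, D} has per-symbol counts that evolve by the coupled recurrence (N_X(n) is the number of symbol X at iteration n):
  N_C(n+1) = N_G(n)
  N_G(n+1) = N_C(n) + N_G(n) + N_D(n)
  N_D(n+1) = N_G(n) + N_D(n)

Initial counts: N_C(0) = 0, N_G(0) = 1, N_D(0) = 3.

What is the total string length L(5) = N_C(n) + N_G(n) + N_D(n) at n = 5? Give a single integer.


Step 0: N_C=0, N_G=1, N_D=3, L=4
Step 1: N_C=1, N_G=4, N_D=4, L=9
Step 2: N_C=4, N_G=9, N_D=8, L=21
Step 3: N_C=9, N_G=21, N_D=17, L=47
Step 4: N_C=21, N_G=47, N_D=38, L=106
Step 5: N_C=47, N_G=106, N_D=85, L=238

Answer: 238


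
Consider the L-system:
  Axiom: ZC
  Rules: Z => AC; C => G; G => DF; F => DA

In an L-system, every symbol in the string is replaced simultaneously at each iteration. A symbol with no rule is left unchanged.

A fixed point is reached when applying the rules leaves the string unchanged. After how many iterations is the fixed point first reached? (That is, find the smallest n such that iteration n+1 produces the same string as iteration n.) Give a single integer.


Step 0: ZC
Step 1: ACG
Step 2: AGDF
Step 3: ADFDDA
Step 4: ADDADDA
Step 5: ADDADDA  (unchanged — fixed point at step 4)

Answer: 4


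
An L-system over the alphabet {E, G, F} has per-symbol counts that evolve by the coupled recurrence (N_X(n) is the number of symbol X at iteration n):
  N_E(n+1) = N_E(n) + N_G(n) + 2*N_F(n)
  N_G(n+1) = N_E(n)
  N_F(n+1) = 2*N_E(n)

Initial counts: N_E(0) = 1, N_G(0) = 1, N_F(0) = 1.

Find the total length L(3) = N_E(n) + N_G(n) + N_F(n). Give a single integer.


Answer: 56

Derivation:
Step 0: N_E=1, N_G=1, N_F=1, L=3
Step 1: N_E=4, N_G=1, N_F=2, L=7
Step 2: N_E=9, N_G=4, N_F=8, L=21
Step 3: N_E=29, N_G=9, N_F=18, L=56


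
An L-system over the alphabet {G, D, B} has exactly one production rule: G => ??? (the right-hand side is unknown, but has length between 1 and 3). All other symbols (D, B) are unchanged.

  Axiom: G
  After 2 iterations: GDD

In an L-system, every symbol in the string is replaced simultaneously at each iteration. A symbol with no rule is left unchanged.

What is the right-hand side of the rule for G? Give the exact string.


Answer: GD

Derivation:
Trying G => GD:
  Step 0: G
  Step 1: GD
  Step 2: GDD
Matches the given result.


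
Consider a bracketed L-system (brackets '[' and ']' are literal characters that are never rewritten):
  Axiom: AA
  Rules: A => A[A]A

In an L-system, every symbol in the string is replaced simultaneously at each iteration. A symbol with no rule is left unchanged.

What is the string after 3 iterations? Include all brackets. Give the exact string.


Answer: A[A]A[A[A]A]A[A]A[A[A]A[A[A]A]A[A]A]A[A]A[A[A]A]A[A]AA[A]A[A[A]A]A[A]A[A[A]A[A[A]A]A[A]A]A[A]A[A[A]A]A[A]A

Derivation:
Step 0: AA
Step 1: A[A]AA[A]A
Step 2: A[A]A[A[A]A]A[A]AA[A]A[A[A]A]A[A]A
Step 3: A[A]A[A[A]A]A[A]A[A[A]A[A[A]A]A[A]A]A[A]A[A[A]A]A[A]AA[A]A[A[A]A]A[A]A[A[A]A[A[A]A]A[A]A]A[A]A[A[A]A]A[A]A


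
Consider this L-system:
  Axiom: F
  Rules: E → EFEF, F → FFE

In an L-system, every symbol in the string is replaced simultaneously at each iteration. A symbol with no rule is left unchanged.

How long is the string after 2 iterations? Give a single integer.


Answer: 10

Derivation:
Step 0: length = 1
Step 1: length = 3
Step 2: length = 10


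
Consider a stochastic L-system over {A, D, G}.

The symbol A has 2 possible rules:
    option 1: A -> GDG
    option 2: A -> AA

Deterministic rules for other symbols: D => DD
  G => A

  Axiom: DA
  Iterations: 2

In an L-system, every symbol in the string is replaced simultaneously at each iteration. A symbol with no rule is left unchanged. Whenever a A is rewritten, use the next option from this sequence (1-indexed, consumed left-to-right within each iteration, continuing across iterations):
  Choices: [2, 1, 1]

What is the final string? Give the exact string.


Answer: DDDDGDGGDG

Derivation:
Step 0: DA
Step 1: DDAA  (used choices [2])
Step 2: DDDDGDGGDG  (used choices [1, 1])


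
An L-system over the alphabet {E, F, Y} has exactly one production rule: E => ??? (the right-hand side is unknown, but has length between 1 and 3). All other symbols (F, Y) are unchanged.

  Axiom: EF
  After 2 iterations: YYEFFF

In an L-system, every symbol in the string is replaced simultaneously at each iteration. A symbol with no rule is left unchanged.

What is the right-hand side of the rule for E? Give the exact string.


Answer: YEF

Derivation:
Trying E => YEF:
  Step 0: EF
  Step 1: YEFF
  Step 2: YYEFFF
Matches the given result.


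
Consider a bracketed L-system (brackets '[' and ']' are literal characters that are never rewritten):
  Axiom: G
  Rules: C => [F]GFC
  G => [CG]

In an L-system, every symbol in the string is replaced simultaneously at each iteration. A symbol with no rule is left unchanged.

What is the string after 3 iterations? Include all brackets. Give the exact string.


Step 0: G
Step 1: [CG]
Step 2: [[F]GFC[CG]]
Step 3: [[F][CG]F[F]GFC[[F]GFC[CG]]]

Answer: [[F][CG]F[F]GFC[[F]GFC[CG]]]


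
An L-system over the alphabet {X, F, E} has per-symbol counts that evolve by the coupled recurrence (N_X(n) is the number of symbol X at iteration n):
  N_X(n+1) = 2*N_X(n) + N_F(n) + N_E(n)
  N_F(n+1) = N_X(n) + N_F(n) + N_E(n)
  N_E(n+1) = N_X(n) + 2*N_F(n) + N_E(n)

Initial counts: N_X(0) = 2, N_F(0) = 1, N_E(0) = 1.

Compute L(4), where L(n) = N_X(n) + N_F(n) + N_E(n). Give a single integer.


Answer: 734

Derivation:
Step 0: N_X=2, N_F=1, N_E=1, L=4
Step 1: N_X=6, N_F=4, N_E=5, L=15
Step 2: N_X=21, N_F=15, N_E=19, L=55
Step 3: N_X=76, N_F=55, N_E=70, L=201
Step 4: N_X=277, N_F=201, N_E=256, L=734


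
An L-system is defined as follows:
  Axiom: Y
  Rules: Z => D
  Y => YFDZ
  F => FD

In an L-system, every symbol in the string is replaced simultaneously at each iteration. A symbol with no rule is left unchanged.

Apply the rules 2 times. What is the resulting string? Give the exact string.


Step 0: Y
Step 1: YFDZ
Step 2: YFDZFDDD

Answer: YFDZFDDD


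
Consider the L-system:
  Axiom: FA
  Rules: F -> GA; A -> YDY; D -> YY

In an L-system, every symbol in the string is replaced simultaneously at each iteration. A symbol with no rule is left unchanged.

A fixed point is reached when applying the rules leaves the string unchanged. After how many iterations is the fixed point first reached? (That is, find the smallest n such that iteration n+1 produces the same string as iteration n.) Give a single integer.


Answer: 3

Derivation:
Step 0: FA
Step 1: GAYDY
Step 2: GYDYYYYY
Step 3: GYYYYYYYY
Step 4: GYYYYYYYY  (unchanged — fixed point at step 3)


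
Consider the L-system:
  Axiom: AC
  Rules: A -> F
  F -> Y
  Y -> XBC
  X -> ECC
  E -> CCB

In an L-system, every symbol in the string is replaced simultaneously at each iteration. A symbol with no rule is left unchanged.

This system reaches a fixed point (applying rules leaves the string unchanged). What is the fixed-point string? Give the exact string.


Step 0: AC
Step 1: FC
Step 2: YC
Step 3: XBCC
Step 4: ECCBCC
Step 5: CCBCCBCC
Step 6: CCBCCBCC  (unchanged — fixed point at step 5)

Answer: CCBCCBCC


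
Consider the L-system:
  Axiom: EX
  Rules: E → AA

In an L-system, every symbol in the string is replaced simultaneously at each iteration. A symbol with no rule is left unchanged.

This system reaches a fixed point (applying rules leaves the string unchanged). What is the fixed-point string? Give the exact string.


Step 0: EX
Step 1: AAX
Step 2: AAX  (unchanged — fixed point at step 1)

Answer: AAX


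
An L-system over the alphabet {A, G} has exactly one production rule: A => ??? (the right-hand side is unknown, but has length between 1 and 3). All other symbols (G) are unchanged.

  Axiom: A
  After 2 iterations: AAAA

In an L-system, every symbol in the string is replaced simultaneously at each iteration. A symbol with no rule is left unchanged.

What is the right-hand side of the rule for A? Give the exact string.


Answer: AA

Derivation:
Trying A => AA:
  Step 0: A
  Step 1: AA
  Step 2: AAAA
Matches the given result.


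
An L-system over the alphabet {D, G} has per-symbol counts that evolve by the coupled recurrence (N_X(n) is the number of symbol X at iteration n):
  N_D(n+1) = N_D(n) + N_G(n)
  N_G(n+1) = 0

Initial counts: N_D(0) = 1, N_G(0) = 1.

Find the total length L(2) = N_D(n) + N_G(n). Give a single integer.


Answer: 2

Derivation:
Step 0: N_D=1, N_G=1, L=2
Step 1: N_D=2, N_G=0, L=2
Step 2: N_D=2, N_G=0, L=2


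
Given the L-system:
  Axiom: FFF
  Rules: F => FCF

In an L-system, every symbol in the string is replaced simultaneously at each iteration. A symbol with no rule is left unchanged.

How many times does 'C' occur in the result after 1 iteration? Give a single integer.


Step 0: FFF  (0 'C')
Step 1: FCFFCFFCF  (3 'C')

Answer: 3


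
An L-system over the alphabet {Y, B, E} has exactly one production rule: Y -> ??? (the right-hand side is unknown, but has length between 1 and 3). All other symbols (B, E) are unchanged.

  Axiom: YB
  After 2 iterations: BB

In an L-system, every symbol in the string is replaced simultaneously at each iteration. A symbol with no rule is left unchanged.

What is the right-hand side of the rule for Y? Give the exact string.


Trying Y -> B:
  Step 0: YB
  Step 1: BB
  Step 2: BB
Matches the given result.

Answer: B


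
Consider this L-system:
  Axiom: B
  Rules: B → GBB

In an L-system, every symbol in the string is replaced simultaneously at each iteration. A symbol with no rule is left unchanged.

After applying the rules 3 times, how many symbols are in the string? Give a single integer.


Answer: 15

Derivation:
Step 0: length = 1
Step 1: length = 3
Step 2: length = 7
Step 3: length = 15


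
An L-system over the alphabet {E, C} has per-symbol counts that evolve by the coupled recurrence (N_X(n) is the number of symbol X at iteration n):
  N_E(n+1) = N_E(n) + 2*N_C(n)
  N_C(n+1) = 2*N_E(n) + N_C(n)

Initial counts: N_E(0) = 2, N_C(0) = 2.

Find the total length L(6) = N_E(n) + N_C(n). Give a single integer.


Answer: 2916

Derivation:
Step 0: N_E=2, N_C=2, L=4
Step 1: N_E=6, N_C=6, L=12
Step 2: N_E=18, N_C=18, L=36
Step 3: N_E=54, N_C=54, L=108
Step 4: N_E=162, N_C=162, L=324
Step 5: N_E=486, N_C=486, L=972
Step 6: N_E=1458, N_C=1458, L=2916


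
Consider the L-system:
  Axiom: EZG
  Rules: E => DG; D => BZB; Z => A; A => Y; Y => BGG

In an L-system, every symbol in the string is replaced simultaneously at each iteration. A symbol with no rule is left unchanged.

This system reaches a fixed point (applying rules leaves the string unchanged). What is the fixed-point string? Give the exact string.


Step 0: EZG
Step 1: DGAG
Step 2: BZBGYG
Step 3: BABGBGGG
Step 4: BYBGBGGG
Step 5: BBGGBGBGGG
Step 6: BBGGBGBGGG  (unchanged — fixed point at step 5)

Answer: BBGGBGBGGG


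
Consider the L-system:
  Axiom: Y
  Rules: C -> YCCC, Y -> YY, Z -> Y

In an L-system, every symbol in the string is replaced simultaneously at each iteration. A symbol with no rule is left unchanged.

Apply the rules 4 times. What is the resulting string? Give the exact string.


Step 0: Y
Step 1: YY
Step 2: YYYY
Step 3: YYYYYYYY
Step 4: YYYYYYYYYYYYYYYY

Answer: YYYYYYYYYYYYYYYY


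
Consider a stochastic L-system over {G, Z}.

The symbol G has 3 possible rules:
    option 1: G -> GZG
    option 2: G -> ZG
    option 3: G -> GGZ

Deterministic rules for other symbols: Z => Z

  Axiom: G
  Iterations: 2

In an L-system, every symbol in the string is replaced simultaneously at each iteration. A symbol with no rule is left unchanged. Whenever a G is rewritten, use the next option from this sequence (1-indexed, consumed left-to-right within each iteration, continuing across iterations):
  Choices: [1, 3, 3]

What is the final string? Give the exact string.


Answer: GGZZGGZ

Derivation:
Step 0: G
Step 1: GZG  (used choices [1])
Step 2: GGZZGGZ  (used choices [3, 3])


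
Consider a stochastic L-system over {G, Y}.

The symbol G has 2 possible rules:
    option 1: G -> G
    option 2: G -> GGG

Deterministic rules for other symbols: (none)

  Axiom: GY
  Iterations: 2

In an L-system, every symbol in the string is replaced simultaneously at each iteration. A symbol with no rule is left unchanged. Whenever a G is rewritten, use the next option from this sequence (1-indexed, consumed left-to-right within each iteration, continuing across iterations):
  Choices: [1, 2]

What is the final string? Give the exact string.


Step 0: GY
Step 1: GY  (used choices [1])
Step 2: GGGY  (used choices [2])

Answer: GGGY


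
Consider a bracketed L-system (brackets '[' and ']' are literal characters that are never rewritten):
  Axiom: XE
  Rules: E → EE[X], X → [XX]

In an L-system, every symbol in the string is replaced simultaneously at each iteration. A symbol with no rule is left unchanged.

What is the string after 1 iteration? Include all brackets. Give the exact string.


Answer: [XX]EE[X]

Derivation:
Step 0: XE
Step 1: [XX]EE[X]


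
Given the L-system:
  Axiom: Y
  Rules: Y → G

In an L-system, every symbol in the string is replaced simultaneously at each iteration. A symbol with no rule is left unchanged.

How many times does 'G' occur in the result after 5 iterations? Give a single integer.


Step 0: Y  (0 'G')
Step 1: G  (1 'G')
Step 2: G  (1 'G')
Step 3: G  (1 'G')
Step 4: G  (1 'G')
Step 5: G  (1 'G')

Answer: 1


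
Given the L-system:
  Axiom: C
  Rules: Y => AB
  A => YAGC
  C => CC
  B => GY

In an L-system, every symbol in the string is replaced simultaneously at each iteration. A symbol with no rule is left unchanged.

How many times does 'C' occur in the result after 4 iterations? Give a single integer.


Step 0: C  (1 'C')
Step 1: CC  (2 'C')
Step 2: CCCC  (4 'C')
Step 3: CCCCCCCC  (8 'C')
Step 4: CCCCCCCCCCCCCCCC  (16 'C')

Answer: 16


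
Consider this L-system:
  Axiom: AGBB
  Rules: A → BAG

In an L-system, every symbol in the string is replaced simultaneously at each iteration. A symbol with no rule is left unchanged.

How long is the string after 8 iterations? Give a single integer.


Step 0: length = 4
Step 1: length = 6
Step 2: length = 8
Step 3: length = 10
Step 4: length = 12
Step 5: length = 14
Step 6: length = 16
Step 7: length = 18
Step 8: length = 20

Answer: 20


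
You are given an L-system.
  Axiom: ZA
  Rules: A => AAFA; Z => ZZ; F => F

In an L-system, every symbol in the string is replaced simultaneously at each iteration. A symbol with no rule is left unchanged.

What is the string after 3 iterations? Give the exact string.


Step 0: ZA
Step 1: ZZAAFA
Step 2: ZZZZAAFAAAFAFAAFA
Step 3: ZZZZZZZZAAFAAAFAFAAFAAAFAAAFAFAAFAFAAFAAAFAFAAFA

Answer: ZZZZZZZZAAFAAAFAFAAFAAAFAAAFAFAAFAFAAFAAAFAFAAFA


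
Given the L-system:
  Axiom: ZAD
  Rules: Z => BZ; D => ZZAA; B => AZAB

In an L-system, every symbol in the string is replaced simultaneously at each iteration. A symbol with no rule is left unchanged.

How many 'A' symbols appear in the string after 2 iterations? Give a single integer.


Step 0: ZAD  (1 'A')
Step 1: BZAZZAA  (3 'A')
Step 2: AZABBZABZBZAA  (5 'A')

Answer: 5


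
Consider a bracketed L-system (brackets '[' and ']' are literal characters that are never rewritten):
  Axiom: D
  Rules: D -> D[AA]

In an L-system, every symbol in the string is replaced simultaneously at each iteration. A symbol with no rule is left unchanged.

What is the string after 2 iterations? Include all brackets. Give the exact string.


Answer: D[AA][AA]

Derivation:
Step 0: D
Step 1: D[AA]
Step 2: D[AA][AA]


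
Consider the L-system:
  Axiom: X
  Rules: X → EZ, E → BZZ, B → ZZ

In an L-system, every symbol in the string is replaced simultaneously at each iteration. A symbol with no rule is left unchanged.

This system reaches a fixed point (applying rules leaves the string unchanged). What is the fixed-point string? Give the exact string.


Step 0: X
Step 1: EZ
Step 2: BZZZ
Step 3: ZZZZZ
Step 4: ZZZZZ  (unchanged — fixed point at step 3)

Answer: ZZZZZ


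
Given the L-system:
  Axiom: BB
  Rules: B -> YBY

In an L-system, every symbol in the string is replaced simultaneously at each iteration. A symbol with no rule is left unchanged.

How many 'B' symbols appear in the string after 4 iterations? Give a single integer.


Step 0: BB  (2 'B')
Step 1: YBYYBY  (2 'B')
Step 2: YYBYYYYBYY  (2 'B')
Step 3: YYYBYYYYYYBYYY  (2 'B')
Step 4: YYYYBYYYYYYYYBYYYY  (2 'B')

Answer: 2


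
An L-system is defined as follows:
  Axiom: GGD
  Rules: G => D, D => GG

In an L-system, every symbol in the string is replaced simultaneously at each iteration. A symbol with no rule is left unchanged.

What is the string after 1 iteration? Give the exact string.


Step 0: GGD
Step 1: DDGG

Answer: DDGG


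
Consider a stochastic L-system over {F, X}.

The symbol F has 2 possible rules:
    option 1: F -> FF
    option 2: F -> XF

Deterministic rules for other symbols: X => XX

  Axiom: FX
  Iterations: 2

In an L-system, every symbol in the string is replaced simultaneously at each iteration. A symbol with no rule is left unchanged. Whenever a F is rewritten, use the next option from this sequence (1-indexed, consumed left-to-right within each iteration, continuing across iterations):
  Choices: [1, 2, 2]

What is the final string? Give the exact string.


Answer: XFXFXXXX

Derivation:
Step 0: FX
Step 1: FFXX  (used choices [1])
Step 2: XFXFXXXX  (used choices [2, 2])


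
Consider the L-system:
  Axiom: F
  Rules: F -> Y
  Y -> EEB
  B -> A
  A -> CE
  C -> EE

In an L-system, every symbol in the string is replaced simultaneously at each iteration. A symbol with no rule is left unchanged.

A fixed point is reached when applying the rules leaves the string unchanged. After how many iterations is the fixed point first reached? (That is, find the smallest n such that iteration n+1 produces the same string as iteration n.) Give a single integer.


Answer: 5

Derivation:
Step 0: F
Step 1: Y
Step 2: EEB
Step 3: EEA
Step 4: EECE
Step 5: EEEEE
Step 6: EEEEE  (unchanged — fixed point at step 5)


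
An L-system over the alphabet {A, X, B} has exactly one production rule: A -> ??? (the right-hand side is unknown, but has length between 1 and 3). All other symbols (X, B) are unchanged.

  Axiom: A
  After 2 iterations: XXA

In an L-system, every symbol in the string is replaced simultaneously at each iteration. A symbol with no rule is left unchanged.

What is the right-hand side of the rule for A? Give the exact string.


Answer: XA

Derivation:
Trying A -> XA:
  Step 0: A
  Step 1: XA
  Step 2: XXA
Matches the given result.


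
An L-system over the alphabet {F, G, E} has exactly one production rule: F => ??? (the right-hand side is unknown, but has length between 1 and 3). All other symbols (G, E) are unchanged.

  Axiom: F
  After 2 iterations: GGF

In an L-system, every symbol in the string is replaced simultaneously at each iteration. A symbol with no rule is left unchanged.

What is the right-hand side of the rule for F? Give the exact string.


Answer: GF

Derivation:
Trying F => GF:
  Step 0: F
  Step 1: GF
  Step 2: GGF
Matches the given result.


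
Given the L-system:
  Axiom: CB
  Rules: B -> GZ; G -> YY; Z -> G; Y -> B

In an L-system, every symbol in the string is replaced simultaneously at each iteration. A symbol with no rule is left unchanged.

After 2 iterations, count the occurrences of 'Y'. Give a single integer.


Answer: 2

Derivation:
Step 0: CB  (0 'Y')
Step 1: CGZ  (0 'Y')
Step 2: CYYG  (2 'Y')


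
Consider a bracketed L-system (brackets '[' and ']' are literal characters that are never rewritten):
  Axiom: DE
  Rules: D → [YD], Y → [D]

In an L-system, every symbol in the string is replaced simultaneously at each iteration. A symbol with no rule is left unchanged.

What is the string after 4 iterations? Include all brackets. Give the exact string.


Answer: [[[[D][YD]]][[[YD]][[D][YD]]]]E

Derivation:
Step 0: DE
Step 1: [YD]E
Step 2: [[D][YD]]E
Step 3: [[[YD]][[D][YD]]]E
Step 4: [[[[D][YD]]][[[YD]][[D][YD]]]]E


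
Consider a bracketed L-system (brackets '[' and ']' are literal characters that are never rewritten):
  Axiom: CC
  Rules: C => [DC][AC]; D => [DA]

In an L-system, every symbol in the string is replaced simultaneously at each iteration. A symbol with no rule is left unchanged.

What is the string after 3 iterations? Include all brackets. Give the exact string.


Answer: [[[DA]A][[DA][DC][AC]][A[DC][AC]]][A[[DA][DC][AC]][A[DC][AC]]][[[DA]A][[DA][DC][AC]][A[DC][AC]]][A[[DA][DC][AC]][A[DC][AC]]]

Derivation:
Step 0: CC
Step 1: [DC][AC][DC][AC]
Step 2: [[DA][DC][AC]][A[DC][AC]][[DA][DC][AC]][A[DC][AC]]
Step 3: [[[DA]A][[DA][DC][AC]][A[DC][AC]]][A[[DA][DC][AC]][A[DC][AC]]][[[DA]A][[DA][DC][AC]][A[DC][AC]]][A[[DA][DC][AC]][A[DC][AC]]]


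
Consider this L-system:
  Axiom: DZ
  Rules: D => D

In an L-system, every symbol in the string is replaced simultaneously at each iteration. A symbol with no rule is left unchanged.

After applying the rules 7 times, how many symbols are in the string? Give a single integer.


Answer: 2

Derivation:
Step 0: length = 2
Step 1: length = 2
Step 2: length = 2
Step 3: length = 2
Step 4: length = 2
Step 5: length = 2
Step 6: length = 2
Step 7: length = 2
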